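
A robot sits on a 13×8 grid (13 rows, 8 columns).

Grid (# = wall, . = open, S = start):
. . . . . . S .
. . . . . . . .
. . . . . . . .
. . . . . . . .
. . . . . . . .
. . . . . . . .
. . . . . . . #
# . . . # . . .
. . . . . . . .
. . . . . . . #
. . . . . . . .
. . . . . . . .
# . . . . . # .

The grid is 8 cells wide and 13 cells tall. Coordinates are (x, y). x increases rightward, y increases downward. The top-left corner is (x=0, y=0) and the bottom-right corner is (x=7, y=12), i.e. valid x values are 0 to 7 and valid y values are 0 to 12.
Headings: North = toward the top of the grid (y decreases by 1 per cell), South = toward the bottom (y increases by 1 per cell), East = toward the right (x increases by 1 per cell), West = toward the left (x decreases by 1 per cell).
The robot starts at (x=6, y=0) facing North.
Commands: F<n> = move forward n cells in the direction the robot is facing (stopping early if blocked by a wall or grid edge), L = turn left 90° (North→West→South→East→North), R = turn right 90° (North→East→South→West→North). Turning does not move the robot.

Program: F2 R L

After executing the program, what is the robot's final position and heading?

Start: (x=6, y=0), facing North
  F2: move forward 0/2 (blocked), now at (x=6, y=0)
  R: turn right, now facing East
  L: turn left, now facing North
Final: (x=6, y=0), facing North

Answer: Final position: (x=6, y=0), facing North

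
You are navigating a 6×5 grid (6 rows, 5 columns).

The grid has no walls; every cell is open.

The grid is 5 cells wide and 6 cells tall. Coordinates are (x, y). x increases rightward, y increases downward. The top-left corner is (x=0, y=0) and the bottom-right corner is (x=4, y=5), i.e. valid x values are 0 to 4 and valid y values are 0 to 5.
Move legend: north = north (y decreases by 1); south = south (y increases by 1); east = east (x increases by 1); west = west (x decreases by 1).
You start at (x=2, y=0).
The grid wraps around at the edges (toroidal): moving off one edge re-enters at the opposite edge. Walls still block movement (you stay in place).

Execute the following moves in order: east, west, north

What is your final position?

Answer: Final position: (x=2, y=5)

Derivation:
Start: (x=2, y=0)
  east (east): (x=2, y=0) -> (x=3, y=0)
  west (west): (x=3, y=0) -> (x=2, y=0)
  north (north): (x=2, y=0) -> (x=2, y=5)
Final: (x=2, y=5)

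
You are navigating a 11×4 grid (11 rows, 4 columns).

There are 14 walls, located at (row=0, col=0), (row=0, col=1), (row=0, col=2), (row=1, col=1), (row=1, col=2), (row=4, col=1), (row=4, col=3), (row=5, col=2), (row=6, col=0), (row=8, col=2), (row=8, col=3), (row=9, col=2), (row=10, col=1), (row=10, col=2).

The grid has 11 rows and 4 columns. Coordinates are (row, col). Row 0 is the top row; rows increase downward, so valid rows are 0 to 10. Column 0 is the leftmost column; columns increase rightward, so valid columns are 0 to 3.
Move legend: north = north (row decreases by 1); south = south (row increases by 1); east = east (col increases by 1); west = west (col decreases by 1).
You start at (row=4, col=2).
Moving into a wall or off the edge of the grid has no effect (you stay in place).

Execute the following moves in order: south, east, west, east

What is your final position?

Answer: Final position: (row=4, col=2)

Derivation:
Start: (row=4, col=2)
  south (south): blocked, stay at (row=4, col=2)
  east (east): blocked, stay at (row=4, col=2)
  west (west): blocked, stay at (row=4, col=2)
  east (east): blocked, stay at (row=4, col=2)
Final: (row=4, col=2)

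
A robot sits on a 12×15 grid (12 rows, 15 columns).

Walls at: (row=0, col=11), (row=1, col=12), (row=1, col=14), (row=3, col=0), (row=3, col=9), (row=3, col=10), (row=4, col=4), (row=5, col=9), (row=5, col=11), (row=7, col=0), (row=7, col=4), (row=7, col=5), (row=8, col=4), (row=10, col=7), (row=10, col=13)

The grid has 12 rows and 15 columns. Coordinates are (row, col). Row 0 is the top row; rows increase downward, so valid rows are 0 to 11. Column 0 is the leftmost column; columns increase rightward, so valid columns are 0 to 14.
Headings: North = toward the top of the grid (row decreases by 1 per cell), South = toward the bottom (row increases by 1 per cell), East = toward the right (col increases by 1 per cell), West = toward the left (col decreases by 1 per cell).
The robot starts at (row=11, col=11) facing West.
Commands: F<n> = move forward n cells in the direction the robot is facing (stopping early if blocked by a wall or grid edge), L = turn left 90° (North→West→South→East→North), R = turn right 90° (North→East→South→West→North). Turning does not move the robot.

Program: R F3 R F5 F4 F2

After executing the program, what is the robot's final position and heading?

Answer: Final position: (row=8, col=14), facing East

Derivation:
Start: (row=11, col=11), facing West
  R: turn right, now facing North
  F3: move forward 3, now at (row=8, col=11)
  R: turn right, now facing East
  F5: move forward 3/5 (blocked), now at (row=8, col=14)
  F4: move forward 0/4 (blocked), now at (row=8, col=14)
  F2: move forward 0/2 (blocked), now at (row=8, col=14)
Final: (row=8, col=14), facing East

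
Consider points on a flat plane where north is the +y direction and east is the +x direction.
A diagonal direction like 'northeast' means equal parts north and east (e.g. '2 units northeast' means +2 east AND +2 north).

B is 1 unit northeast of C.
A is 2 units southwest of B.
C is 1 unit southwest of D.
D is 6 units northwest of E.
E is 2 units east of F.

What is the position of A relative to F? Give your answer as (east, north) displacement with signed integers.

Place F at the origin (east=0, north=0).
  E is 2 units east of F: delta (east=+2, north=+0); E at (east=2, north=0).
  D is 6 units northwest of E: delta (east=-6, north=+6); D at (east=-4, north=6).
  C is 1 unit southwest of D: delta (east=-1, north=-1); C at (east=-5, north=5).
  B is 1 unit northeast of C: delta (east=+1, north=+1); B at (east=-4, north=6).
  A is 2 units southwest of B: delta (east=-2, north=-2); A at (east=-6, north=4).
Therefore A relative to F: (east=-6, north=4).

Answer: A is at (east=-6, north=4) relative to F.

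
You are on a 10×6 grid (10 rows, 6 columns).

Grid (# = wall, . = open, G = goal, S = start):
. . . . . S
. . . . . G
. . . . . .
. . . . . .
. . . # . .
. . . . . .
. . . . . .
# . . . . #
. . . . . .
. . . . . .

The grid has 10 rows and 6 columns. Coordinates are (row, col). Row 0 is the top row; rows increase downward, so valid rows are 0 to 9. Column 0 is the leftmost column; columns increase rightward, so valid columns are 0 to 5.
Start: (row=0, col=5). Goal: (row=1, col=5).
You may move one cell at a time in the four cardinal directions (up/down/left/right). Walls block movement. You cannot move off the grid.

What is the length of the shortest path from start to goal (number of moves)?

BFS from (row=0, col=5) until reaching (row=1, col=5):
  Distance 0: (row=0, col=5)
  Distance 1: (row=0, col=4), (row=1, col=5)  <- goal reached here
One shortest path (1 moves): (row=0, col=5) -> (row=1, col=5)

Answer: Shortest path length: 1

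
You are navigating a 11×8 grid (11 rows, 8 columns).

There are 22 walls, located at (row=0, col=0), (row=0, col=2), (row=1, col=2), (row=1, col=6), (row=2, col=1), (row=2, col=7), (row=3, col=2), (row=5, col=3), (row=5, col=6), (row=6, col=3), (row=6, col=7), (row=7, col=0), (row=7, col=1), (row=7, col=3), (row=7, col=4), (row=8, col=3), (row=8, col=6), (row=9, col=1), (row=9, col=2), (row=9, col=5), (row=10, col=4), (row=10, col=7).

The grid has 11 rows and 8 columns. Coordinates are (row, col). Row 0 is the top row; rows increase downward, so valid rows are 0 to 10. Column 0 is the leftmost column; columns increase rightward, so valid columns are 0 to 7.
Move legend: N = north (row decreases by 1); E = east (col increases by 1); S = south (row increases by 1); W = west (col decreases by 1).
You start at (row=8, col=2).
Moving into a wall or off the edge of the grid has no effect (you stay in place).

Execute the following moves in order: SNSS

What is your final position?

Answer: Final position: (row=8, col=2)

Derivation:
Start: (row=8, col=2)
  S (south): blocked, stay at (row=8, col=2)
  N (north): (row=8, col=2) -> (row=7, col=2)
  S (south): (row=7, col=2) -> (row=8, col=2)
  S (south): blocked, stay at (row=8, col=2)
Final: (row=8, col=2)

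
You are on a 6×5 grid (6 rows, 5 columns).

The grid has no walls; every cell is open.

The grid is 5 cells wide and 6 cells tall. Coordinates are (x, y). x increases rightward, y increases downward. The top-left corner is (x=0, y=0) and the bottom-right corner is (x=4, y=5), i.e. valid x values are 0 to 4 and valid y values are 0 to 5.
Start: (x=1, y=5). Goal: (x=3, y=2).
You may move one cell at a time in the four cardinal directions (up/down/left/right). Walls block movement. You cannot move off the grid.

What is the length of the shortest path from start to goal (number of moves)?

BFS from (x=1, y=5) until reaching (x=3, y=2):
  Distance 0: (x=1, y=5)
  Distance 1: (x=1, y=4), (x=0, y=5), (x=2, y=5)
  Distance 2: (x=1, y=3), (x=0, y=4), (x=2, y=4), (x=3, y=5)
  Distance 3: (x=1, y=2), (x=0, y=3), (x=2, y=3), (x=3, y=4), (x=4, y=5)
  Distance 4: (x=1, y=1), (x=0, y=2), (x=2, y=2), (x=3, y=3), (x=4, y=4)
  Distance 5: (x=1, y=0), (x=0, y=1), (x=2, y=1), (x=3, y=2), (x=4, y=3)  <- goal reached here
One shortest path (5 moves): (x=1, y=5) -> (x=2, y=5) -> (x=3, y=5) -> (x=3, y=4) -> (x=3, y=3) -> (x=3, y=2)

Answer: Shortest path length: 5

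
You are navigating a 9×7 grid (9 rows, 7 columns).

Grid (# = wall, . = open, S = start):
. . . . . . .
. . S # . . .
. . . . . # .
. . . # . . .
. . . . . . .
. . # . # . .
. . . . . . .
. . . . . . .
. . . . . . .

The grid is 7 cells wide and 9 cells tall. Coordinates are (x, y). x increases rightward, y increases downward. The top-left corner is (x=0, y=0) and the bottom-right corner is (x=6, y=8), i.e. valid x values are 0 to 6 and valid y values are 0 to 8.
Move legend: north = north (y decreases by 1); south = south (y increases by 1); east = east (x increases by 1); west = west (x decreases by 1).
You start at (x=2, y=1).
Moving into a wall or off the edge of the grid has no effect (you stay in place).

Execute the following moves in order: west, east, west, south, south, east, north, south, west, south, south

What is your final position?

Answer: Final position: (x=1, y=5)

Derivation:
Start: (x=2, y=1)
  west (west): (x=2, y=1) -> (x=1, y=1)
  east (east): (x=1, y=1) -> (x=2, y=1)
  west (west): (x=2, y=1) -> (x=1, y=1)
  south (south): (x=1, y=1) -> (x=1, y=2)
  south (south): (x=1, y=2) -> (x=1, y=3)
  east (east): (x=1, y=3) -> (x=2, y=3)
  north (north): (x=2, y=3) -> (x=2, y=2)
  south (south): (x=2, y=2) -> (x=2, y=3)
  west (west): (x=2, y=3) -> (x=1, y=3)
  south (south): (x=1, y=3) -> (x=1, y=4)
  south (south): (x=1, y=4) -> (x=1, y=5)
Final: (x=1, y=5)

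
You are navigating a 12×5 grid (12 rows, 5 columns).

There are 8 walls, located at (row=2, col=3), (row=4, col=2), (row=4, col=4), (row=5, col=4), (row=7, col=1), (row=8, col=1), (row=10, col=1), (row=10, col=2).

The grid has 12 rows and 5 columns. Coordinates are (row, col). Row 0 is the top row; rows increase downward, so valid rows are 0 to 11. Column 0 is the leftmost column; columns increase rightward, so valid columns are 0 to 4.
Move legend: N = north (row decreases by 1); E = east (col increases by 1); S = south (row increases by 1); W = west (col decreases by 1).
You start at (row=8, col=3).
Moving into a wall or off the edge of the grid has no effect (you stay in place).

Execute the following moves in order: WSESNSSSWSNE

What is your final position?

Start: (row=8, col=3)
  W (west): (row=8, col=3) -> (row=8, col=2)
  S (south): (row=8, col=2) -> (row=9, col=2)
  E (east): (row=9, col=2) -> (row=9, col=3)
  S (south): (row=9, col=3) -> (row=10, col=3)
  N (north): (row=10, col=3) -> (row=9, col=3)
  S (south): (row=9, col=3) -> (row=10, col=3)
  S (south): (row=10, col=3) -> (row=11, col=3)
  S (south): blocked, stay at (row=11, col=3)
  W (west): (row=11, col=3) -> (row=11, col=2)
  S (south): blocked, stay at (row=11, col=2)
  N (north): blocked, stay at (row=11, col=2)
  E (east): (row=11, col=2) -> (row=11, col=3)
Final: (row=11, col=3)

Answer: Final position: (row=11, col=3)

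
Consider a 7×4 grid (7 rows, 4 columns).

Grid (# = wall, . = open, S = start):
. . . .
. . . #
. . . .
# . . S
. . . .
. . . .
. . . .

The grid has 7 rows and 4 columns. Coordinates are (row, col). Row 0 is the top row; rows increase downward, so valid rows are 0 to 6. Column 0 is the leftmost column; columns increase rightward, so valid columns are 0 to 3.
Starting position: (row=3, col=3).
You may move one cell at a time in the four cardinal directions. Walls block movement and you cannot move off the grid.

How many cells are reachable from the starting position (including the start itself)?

Answer: Reachable cells: 26

Derivation:
BFS flood-fill from (row=3, col=3):
  Distance 0: (row=3, col=3)
  Distance 1: (row=2, col=3), (row=3, col=2), (row=4, col=3)
  Distance 2: (row=2, col=2), (row=3, col=1), (row=4, col=2), (row=5, col=3)
  Distance 3: (row=1, col=2), (row=2, col=1), (row=4, col=1), (row=5, col=2), (row=6, col=3)
  Distance 4: (row=0, col=2), (row=1, col=1), (row=2, col=0), (row=4, col=0), (row=5, col=1), (row=6, col=2)
  Distance 5: (row=0, col=1), (row=0, col=3), (row=1, col=0), (row=5, col=0), (row=6, col=1)
  Distance 6: (row=0, col=0), (row=6, col=0)
Total reachable: 26 (grid has 26 open cells total)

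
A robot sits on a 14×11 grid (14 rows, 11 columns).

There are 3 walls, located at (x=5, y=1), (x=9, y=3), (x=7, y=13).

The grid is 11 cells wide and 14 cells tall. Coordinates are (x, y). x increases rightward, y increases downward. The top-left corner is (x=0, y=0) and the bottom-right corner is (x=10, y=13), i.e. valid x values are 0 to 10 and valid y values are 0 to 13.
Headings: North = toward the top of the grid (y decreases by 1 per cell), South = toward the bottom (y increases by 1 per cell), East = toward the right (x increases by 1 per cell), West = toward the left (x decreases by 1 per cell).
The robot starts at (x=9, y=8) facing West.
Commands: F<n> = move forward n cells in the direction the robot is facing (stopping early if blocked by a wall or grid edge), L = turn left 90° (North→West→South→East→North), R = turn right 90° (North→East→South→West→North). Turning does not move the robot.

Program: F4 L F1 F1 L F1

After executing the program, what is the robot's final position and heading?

Answer: Final position: (x=6, y=10), facing East

Derivation:
Start: (x=9, y=8), facing West
  F4: move forward 4, now at (x=5, y=8)
  L: turn left, now facing South
  F1: move forward 1, now at (x=5, y=9)
  F1: move forward 1, now at (x=5, y=10)
  L: turn left, now facing East
  F1: move forward 1, now at (x=6, y=10)
Final: (x=6, y=10), facing East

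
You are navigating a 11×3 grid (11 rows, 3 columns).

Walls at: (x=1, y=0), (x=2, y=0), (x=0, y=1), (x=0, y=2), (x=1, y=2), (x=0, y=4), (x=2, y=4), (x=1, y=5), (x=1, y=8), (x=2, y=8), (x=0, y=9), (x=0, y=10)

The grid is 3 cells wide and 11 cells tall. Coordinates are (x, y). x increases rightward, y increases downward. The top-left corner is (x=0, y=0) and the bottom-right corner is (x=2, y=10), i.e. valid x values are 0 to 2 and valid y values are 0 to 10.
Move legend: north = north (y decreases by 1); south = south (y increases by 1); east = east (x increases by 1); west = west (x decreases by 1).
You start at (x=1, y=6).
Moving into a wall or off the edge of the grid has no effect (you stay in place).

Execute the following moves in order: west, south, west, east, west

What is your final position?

Answer: Final position: (x=0, y=7)

Derivation:
Start: (x=1, y=6)
  west (west): (x=1, y=6) -> (x=0, y=6)
  south (south): (x=0, y=6) -> (x=0, y=7)
  west (west): blocked, stay at (x=0, y=7)
  east (east): (x=0, y=7) -> (x=1, y=7)
  west (west): (x=1, y=7) -> (x=0, y=7)
Final: (x=0, y=7)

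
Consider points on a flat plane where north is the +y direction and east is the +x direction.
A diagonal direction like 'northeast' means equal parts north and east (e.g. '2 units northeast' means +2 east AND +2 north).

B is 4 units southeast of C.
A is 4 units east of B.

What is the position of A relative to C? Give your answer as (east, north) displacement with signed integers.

Answer: A is at (east=8, north=-4) relative to C.

Derivation:
Place C at the origin (east=0, north=0).
  B is 4 units southeast of C: delta (east=+4, north=-4); B at (east=4, north=-4).
  A is 4 units east of B: delta (east=+4, north=+0); A at (east=8, north=-4).
Therefore A relative to C: (east=8, north=-4).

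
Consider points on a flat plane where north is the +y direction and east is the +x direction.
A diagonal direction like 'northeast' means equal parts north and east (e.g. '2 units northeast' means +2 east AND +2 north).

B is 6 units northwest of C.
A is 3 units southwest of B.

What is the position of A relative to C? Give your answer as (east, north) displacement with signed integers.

Place C at the origin (east=0, north=0).
  B is 6 units northwest of C: delta (east=-6, north=+6); B at (east=-6, north=6).
  A is 3 units southwest of B: delta (east=-3, north=-3); A at (east=-9, north=3).
Therefore A relative to C: (east=-9, north=3).

Answer: A is at (east=-9, north=3) relative to C.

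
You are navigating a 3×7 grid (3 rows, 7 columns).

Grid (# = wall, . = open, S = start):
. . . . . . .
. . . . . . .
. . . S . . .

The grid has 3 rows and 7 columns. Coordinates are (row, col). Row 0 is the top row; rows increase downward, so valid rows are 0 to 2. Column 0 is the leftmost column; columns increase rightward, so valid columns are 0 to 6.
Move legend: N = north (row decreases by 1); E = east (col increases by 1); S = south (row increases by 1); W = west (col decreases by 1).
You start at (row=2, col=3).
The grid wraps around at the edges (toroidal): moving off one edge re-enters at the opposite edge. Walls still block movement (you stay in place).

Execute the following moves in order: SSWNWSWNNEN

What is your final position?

Answer: Final position: (row=1, col=1)

Derivation:
Start: (row=2, col=3)
  S (south): (row=2, col=3) -> (row=0, col=3)
  S (south): (row=0, col=3) -> (row=1, col=3)
  W (west): (row=1, col=3) -> (row=1, col=2)
  N (north): (row=1, col=2) -> (row=0, col=2)
  W (west): (row=0, col=2) -> (row=0, col=1)
  S (south): (row=0, col=1) -> (row=1, col=1)
  W (west): (row=1, col=1) -> (row=1, col=0)
  N (north): (row=1, col=0) -> (row=0, col=0)
  N (north): (row=0, col=0) -> (row=2, col=0)
  E (east): (row=2, col=0) -> (row=2, col=1)
  N (north): (row=2, col=1) -> (row=1, col=1)
Final: (row=1, col=1)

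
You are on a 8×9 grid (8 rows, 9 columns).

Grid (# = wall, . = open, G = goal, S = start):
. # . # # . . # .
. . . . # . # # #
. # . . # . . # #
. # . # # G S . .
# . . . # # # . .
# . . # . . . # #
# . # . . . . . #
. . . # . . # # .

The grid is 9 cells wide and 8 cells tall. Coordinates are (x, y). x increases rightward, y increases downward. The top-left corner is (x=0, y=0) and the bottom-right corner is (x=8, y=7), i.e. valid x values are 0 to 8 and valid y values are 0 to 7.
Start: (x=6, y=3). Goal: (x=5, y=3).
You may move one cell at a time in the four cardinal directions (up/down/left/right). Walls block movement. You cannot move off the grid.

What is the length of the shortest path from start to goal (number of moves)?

BFS from (x=6, y=3) until reaching (x=5, y=3):
  Distance 0: (x=6, y=3)
  Distance 1: (x=6, y=2), (x=5, y=3), (x=7, y=3)  <- goal reached here
One shortest path (1 moves): (x=6, y=3) -> (x=5, y=3)

Answer: Shortest path length: 1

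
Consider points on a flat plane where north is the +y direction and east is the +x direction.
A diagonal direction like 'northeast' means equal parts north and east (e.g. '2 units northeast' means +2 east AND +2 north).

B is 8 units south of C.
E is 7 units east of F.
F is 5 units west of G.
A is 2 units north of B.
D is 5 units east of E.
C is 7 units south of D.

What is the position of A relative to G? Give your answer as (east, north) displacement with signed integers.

Place G at the origin (east=0, north=0).
  F is 5 units west of G: delta (east=-5, north=+0); F at (east=-5, north=0).
  E is 7 units east of F: delta (east=+7, north=+0); E at (east=2, north=0).
  D is 5 units east of E: delta (east=+5, north=+0); D at (east=7, north=0).
  C is 7 units south of D: delta (east=+0, north=-7); C at (east=7, north=-7).
  B is 8 units south of C: delta (east=+0, north=-8); B at (east=7, north=-15).
  A is 2 units north of B: delta (east=+0, north=+2); A at (east=7, north=-13).
Therefore A relative to G: (east=7, north=-13).

Answer: A is at (east=7, north=-13) relative to G.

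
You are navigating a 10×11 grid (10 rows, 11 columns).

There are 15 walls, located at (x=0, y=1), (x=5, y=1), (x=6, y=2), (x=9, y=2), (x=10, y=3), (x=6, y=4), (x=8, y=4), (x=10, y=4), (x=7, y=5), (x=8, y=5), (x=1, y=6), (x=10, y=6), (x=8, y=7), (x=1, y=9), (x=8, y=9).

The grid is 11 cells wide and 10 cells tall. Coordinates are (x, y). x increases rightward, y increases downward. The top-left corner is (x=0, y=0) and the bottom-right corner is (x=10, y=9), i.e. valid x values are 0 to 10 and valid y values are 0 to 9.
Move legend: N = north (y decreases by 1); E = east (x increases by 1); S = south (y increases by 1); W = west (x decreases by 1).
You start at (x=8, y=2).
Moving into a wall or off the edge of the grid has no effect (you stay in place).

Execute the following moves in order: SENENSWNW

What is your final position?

Start: (x=8, y=2)
  S (south): (x=8, y=2) -> (x=8, y=3)
  E (east): (x=8, y=3) -> (x=9, y=3)
  N (north): blocked, stay at (x=9, y=3)
  E (east): blocked, stay at (x=9, y=3)
  N (north): blocked, stay at (x=9, y=3)
  S (south): (x=9, y=3) -> (x=9, y=4)
  W (west): blocked, stay at (x=9, y=4)
  N (north): (x=9, y=4) -> (x=9, y=3)
  W (west): (x=9, y=3) -> (x=8, y=3)
Final: (x=8, y=3)

Answer: Final position: (x=8, y=3)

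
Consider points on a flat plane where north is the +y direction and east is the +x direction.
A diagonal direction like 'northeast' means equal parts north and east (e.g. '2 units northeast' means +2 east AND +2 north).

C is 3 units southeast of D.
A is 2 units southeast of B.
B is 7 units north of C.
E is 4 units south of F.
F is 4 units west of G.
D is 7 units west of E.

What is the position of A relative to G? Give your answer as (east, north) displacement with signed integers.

Answer: A is at (east=-6, north=-2) relative to G.

Derivation:
Place G at the origin (east=0, north=0).
  F is 4 units west of G: delta (east=-4, north=+0); F at (east=-4, north=0).
  E is 4 units south of F: delta (east=+0, north=-4); E at (east=-4, north=-4).
  D is 7 units west of E: delta (east=-7, north=+0); D at (east=-11, north=-4).
  C is 3 units southeast of D: delta (east=+3, north=-3); C at (east=-8, north=-7).
  B is 7 units north of C: delta (east=+0, north=+7); B at (east=-8, north=0).
  A is 2 units southeast of B: delta (east=+2, north=-2); A at (east=-6, north=-2).
Therefore A relative to G: (east=-6, north=-2).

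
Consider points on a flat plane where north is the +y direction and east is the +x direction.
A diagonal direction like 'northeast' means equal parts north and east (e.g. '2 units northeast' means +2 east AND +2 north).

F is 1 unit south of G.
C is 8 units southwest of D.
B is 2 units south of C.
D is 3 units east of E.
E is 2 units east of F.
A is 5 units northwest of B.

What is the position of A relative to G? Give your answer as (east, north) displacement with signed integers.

Place G at the origin (east=0, north=0).
  F is 1 unit south of G: delta (east=+0, north=-1); F at (east=0, north=-1).
  E is 2 units east of F: delta (east=+2, north=+0); E at (east=2, north=-1).
  D is 3 units east of E: delta (east=+3, north=+0); D at (east=5, north=-1).
  C is 8 units southwest of D: delta (east=-8, north=-8); C at (east=-3, north=-9).
  B is 2 units south of C: delta (east=+0, north=-2); B at (east=-3, north=-11).
  A is 5 units northwest of B: delta (east=-5, north=+5); A at (east=-8, north=-6).
Therefore A relative to G: (east=-8, north=-6).

Answer: A is at (east=-8, north=-6) relative to G.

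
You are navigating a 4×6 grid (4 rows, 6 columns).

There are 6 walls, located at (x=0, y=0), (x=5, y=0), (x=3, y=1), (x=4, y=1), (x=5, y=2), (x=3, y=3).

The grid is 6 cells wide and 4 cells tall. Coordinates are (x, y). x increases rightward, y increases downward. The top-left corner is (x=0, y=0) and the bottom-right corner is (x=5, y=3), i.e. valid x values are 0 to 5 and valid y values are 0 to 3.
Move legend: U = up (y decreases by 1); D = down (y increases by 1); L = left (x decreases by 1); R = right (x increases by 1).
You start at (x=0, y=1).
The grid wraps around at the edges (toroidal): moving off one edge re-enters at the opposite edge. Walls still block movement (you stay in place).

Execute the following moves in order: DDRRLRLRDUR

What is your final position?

Start: (x=0, y=1)
  D (down): (x=0, y=1) -> (x=0, y=2)
  D (down): (x=0, y=2) -> (x=0, y=3)
  R (right): (x=0, y=3) -> (x=1, y=3)
  R (right): (x=1, y=3) -> (x=2, y=3)
  L (left): (x=2, y=3) -> (x=1, y=3)
  R (right): (x=1, y=3) -> (x=2, y=3)
  L (left): (x=2, y=3) -> (x=1, y=3)
  R (right): (x=1, y=3) -> (x=2, y=3)
  D (down): (x=2, y=3) -> (x=2, y=0)
  U (up): (x=2, y=0) -> (x=2, y=3)
  R (right): blocked, stay at (x=2, y=3)
Final: (x=2, y=3)

Answer: Final position: (x=2, y=3)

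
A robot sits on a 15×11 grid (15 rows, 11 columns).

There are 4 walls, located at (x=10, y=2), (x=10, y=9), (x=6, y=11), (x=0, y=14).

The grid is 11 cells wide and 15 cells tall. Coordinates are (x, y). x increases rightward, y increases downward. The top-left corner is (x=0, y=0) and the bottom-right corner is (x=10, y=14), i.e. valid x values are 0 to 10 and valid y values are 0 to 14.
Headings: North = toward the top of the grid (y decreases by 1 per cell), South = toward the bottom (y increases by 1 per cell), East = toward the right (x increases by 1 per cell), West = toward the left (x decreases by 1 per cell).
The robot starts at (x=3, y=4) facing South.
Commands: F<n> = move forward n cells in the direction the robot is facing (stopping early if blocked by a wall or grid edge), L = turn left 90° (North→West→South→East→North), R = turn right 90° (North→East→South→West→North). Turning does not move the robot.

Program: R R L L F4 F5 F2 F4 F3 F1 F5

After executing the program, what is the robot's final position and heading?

Start: (x=3, y=4), facing South
  R: turn right, now facing West
  R: turn right, now facing North
  L: turn left, now facing West
  L: turn left, now facing South
  F4: move forward 4, now at (x=3, y=8)
  F5: move forward 5, now at (x=3, y=13)
  F2: move forward 1/2 (blocked), now at (x=3, y=14)
  F4: move forward 0/4 (blocked), now at (x=3, y=14)
  F3: move forward 0/3 (blocked), now at (x=3, y=14)
  F1: move forward 0/1 (blocked), now at (x=3, y=14)
  F5: move forward 0/5 (blocked), now at (x=3, y=14)
Final: (x=3, y=14), facing South

Answer: Final position: (x=3, y=14), facing South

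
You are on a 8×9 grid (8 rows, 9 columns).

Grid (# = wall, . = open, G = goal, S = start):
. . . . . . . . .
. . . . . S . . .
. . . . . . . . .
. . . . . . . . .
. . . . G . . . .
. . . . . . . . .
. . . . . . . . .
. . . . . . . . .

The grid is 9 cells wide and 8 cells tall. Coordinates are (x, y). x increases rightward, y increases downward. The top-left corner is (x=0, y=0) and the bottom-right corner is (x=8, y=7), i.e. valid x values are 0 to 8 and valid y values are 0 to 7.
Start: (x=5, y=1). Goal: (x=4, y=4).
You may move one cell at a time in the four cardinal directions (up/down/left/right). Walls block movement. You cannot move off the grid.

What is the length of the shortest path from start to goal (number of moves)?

BFS from (x=5, y=1) until reaching (x=4, y=4):
  Distance 0: (x=5, y=1)
  Distance 1: (x=5, y=0), (x=4, y=1), (x=6, y=1), (x=5, y=2)
  Distance 2: (x=4, y=0), (x=6, y=0), (x=3, y=1), (x=7, y=1), (x=4, y=2), (x=6, y=2), (x=5, y=3)
  Distance 3: (x=3, y=0), (x=7, y=0), (x=2, y=1), (x=8, y=1), (x=3, y=2), (x=7, y=2), (x=4, y=3), (x=6, y=3), (x=5, y=4)
  Distance 4: (x=2, y=0), (x=8, y=0), (x=1, y=1), (x=2, y=2), (x=8, y=2), (x=3, y=3), (x=7, y=3), (x=4, y=4), (x=6, y=4), (x=5, y=5)  <- goal reached here
One shortest path (4 moves): (x=5, y=1) -> (x=4, y=1) -> (x=4, y=2) -> (x=4, y=3) -> (x=4, y=4)

Answer: Shortest path length: 4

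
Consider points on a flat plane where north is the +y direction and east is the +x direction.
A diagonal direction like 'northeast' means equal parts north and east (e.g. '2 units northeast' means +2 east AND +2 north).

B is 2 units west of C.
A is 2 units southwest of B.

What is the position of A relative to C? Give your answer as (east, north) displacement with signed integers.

Answer: A is at (east=-4, north=-2) relative to C.

Derivation:
Place C at the origin (east=0, north=0).
  B is 2 units west of C: delta (east=-2, north=+0); B at (east=-2, north=0).
  A is 2 units southwest of B: delta (east=-2, north=-2); A at (east=-4, north=-2).
Therefore A relative to C: (east=-4, north=-2).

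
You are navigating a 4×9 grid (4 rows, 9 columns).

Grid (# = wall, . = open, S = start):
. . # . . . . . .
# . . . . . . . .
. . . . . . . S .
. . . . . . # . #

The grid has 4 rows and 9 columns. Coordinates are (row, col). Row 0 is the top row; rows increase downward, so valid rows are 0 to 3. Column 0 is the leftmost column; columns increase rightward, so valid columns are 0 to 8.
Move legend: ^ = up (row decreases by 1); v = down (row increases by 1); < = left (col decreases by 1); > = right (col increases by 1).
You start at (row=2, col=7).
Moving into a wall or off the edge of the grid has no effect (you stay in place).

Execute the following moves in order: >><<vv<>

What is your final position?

Start: (row=2, col=7)
  > (right): (row=2, col=7) -> (row=2, col=8)
  > (right): blocked, stay at (row=2, col=8)
  < (left): (row=2, col=8) -> (row=2, col=7)
  < (left): (row=2, col=7) -> (row=2, col=6)
  v (down): blocked, stay at (row=2, col=6)
  v (down): blocked, stay at (row=2, col=6)
  < (left): (row=2, col=6) -> (row=2, col=5)
  > (right): (row=2, col=5) -> (row=2, col=6)
Final: (row=2, col=6)

Answer: Final position: (row=2, col=6)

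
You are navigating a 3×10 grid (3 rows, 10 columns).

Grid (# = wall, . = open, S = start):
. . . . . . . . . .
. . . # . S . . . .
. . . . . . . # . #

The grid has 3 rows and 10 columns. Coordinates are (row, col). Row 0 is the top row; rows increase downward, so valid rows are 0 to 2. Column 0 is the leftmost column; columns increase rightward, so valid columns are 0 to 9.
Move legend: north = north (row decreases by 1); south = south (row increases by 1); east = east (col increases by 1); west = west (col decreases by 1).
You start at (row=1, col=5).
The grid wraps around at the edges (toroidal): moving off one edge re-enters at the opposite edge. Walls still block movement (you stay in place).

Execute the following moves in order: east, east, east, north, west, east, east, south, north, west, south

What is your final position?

Start: (row=1, col=5)
  east (east): (row=1, col=5) -> (row=1, col=6)
  east (east): (row=1, col=6) -> (row=1, col=7)
  east (east): (row=1, col=7) -> (row=1, col=8)
  north (north): (row=1, col=8) -> (row=0, col=8)
  west (west): (row=0, col=8) -> (row=0, col=7)
  east (east): (row=0, col=7) -> (row=0, col=8)
  east (east): (row=0, col=8) -> (row=0, col=9)
  south (south): (row=0, col=9) -> (row=1, col=9)
  north (north): (row=1, col=9) -> (row=0, col=9)
  west (west): (row=0, col=9) -> (row=0, col=8)
  south (south): (row=0, col=8) -> (row=1, col=8)
Final: (row=1, col=8)

Answer: Final position: (row=1, col=8)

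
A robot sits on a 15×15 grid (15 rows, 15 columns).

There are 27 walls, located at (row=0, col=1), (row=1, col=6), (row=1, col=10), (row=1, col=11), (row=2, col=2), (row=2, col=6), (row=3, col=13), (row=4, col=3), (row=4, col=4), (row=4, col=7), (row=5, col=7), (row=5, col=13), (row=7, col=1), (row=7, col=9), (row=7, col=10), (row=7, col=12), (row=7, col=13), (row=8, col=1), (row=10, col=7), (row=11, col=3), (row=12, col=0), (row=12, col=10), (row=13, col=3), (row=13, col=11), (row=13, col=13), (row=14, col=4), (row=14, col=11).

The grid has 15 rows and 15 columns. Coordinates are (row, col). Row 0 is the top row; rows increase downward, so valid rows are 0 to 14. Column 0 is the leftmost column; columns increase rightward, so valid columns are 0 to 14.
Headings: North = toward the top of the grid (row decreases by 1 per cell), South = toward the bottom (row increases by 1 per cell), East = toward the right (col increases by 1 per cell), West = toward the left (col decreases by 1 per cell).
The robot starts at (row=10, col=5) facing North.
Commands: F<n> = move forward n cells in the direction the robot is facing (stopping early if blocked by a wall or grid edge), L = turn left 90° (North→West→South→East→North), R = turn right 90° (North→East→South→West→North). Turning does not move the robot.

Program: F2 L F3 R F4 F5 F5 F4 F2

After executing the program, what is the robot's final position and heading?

Answer: Final position: (row=3, col=2), facing North

Derivation:
Start: (row=10, col=5), facing North
  F2: move forward 2, now at (row=8, col=5)
  L: turn left, now facing West
  F3: move forward 3, now at (row=8, col=2)
  R: turn right, now facing North
  F4: move forward 4, now at (row=4, col=2)
  F5: move forward 1/5 (blocked), now at (row=3, col=2)
  F5: move forward 0/5 (blocked), now at (row=3, col=2)
  F4: move forward 0/4 (blocked), now at (row=3, col=2)
  F2: move forward 0/2 (blocked), now at (row=3, col=2)
Final: (row=3, col=2), facing North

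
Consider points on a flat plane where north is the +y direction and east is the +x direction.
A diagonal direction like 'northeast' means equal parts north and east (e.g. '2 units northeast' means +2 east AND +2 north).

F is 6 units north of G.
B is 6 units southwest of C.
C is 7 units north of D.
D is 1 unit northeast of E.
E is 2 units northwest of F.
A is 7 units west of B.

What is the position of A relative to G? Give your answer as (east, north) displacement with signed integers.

Answer: A is at (east=-14, north=10) relative to G.

Derivation:
Place G at the origin (east=0, north=0).
  F is 6 units north of G: delta (east=+0, north=+6); F at (east=0, north=6).
  E is 2 units northwest of F: delta (east=-2, north=+2); E at (east=-2, north=8).
  D is 1 unit northeast of E: delta (east=+1, north=+1); D at (east=-1, north=9).
  C is 7 units north of D: delta (east=+0, north=+7); C at (east=-1, north=16).
  B is 6 units southwest of C: delta (east=-6, north=-6); B at (east=-7, north=10).
  A is 7 units west of B: delta (east=-7, north=+0); A at (east=-14, north=10).
Therefore A relative to G: (east=-14, north=10).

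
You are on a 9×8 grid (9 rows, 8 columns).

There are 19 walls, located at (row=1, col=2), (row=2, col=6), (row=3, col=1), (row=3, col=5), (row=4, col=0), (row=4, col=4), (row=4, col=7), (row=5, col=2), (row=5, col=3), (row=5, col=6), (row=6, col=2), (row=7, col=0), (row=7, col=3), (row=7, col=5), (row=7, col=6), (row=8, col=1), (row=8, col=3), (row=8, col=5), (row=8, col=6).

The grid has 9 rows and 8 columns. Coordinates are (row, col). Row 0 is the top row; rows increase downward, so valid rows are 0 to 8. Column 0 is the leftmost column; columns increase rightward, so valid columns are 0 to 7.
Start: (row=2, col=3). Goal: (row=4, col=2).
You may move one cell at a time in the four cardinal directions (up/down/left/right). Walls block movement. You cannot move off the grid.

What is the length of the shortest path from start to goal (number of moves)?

BFS from (row=2, col=3) until reaching (row=4, col=2):
  Distance 0: (row=2, col=3)
  Distance 1: (row=1, col=3), (row=2, col=2), (row=2, col=4), (row=3, col=3)
  Distance 2: (row=0, col=3), (row=1, col=4), (row=2, col=1), (row=2, col=5), (row=3, col=2), (row=3, col=4), (row=4, col=3)
  Distance 3: (row=0, col=2), (row=0, col=4), (row=1, col=1), (row=1, col=5), (row=2, col=0), (row=4, col=2)  <- goal reached here
One shortest path (3 moves): (row=2, col=3) -> (row=2, col=2) -> (row=3, col=2) -> (row=4, col=2)

Answer: Shortest path length: 3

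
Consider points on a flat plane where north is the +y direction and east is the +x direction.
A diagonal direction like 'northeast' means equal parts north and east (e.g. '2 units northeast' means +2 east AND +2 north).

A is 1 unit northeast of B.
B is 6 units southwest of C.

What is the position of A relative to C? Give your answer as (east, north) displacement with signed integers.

Place C at the origin (east=0, north=0).
  B is 6 units southwest of C: delta (east=-6, north=-6); B at (east=-6, north=-6).
  A is 1 unit northeast of B: delta (east=+1, north=+1); A at (east=-5, north=-5).
Therefore A relative to C: (east=-5, north=-5).

Answer: A is at (east=-5, north=-5) relative to C.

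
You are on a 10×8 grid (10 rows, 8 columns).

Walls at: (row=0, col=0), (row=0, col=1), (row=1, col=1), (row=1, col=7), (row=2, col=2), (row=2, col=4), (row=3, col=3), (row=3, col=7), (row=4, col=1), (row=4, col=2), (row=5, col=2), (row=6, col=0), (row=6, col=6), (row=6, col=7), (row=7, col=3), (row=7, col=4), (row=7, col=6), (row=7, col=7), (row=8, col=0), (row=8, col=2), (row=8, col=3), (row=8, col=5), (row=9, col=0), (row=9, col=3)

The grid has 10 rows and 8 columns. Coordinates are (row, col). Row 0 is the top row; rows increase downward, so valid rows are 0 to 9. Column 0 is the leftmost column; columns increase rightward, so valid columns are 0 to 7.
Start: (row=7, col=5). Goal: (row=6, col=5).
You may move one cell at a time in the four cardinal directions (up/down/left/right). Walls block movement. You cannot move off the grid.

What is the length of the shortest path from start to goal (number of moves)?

Answer: Shortest path length: 1

Derivation:
BFS from (row=7, col=5) until reaching (row=6, col=5):
  Distance 0: (row=7, col=5)
  Distance 1: (row=6, col=5)  <- goal reached here
One shortest path (1 moves): (row=7, col=5) -> (row=6, col=5)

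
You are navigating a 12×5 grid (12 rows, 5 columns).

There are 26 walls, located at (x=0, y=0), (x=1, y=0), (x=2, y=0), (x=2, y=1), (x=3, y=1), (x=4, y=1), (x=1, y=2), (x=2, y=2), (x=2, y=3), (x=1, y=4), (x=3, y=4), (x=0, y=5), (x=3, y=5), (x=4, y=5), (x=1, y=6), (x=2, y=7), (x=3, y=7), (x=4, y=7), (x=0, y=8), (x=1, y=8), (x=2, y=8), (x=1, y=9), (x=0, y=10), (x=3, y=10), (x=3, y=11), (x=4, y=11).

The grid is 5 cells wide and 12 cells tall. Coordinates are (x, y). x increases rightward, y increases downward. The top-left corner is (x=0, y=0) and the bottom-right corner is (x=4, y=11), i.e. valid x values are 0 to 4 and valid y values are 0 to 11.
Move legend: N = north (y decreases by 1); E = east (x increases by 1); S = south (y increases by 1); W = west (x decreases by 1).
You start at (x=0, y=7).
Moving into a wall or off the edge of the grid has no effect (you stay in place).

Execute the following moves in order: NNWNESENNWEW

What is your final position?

Start: (x=0, y=7)
  N (north): (x=0, y=7) -> (x=0, y=6)
  N (north): blocked, stay at (x=0, y=6)
  W (west): blocked, stay at (x=0, y=6)
  N (north): blocked, stay at (x=0, y=6)
  E (east): blocked, stay at (x=0, y=6)
  S (south): (x=0, y=6) -> (x=0, y=7)
  E (east): (x=0, y=7) -> (x=1, y=7)
  N (north): blocked, stay at (x=1, y=7)
  N (north): blocked, stay at (x=1, y=7)
  W (west): (x=1, y=7) -> (x=0, y=7)
  E (east): (x=0, y=7) -> (x=1, y=7)
  W (west): (x=1, y=7) -> (x=0, y=7)
Final: (x=0, y=7)

Answer: Final position: (x=0, y=7)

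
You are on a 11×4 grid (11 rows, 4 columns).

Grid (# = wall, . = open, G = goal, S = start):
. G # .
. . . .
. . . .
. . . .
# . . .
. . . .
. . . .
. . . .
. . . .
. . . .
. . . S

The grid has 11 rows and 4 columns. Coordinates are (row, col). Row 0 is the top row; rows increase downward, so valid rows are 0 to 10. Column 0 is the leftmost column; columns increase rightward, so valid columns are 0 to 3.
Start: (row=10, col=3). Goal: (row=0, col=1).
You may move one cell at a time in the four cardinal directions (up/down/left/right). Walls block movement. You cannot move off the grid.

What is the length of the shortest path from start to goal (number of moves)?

BFS from (row=10, col=3) until reaching (row=0, col=1):
  Distance 0: (row=10, col=3)
  Distance 1: (row=9, col=3), (row=10, col=2)
  Distance 2: (row=8, col=3), (row=9, col=2), (row=10, col=1)
  Distance 3: (row=7, col=3), (row=8, col=2), (row=9, col=1), (row=10, col=0)
  Distance 4: (row=6, col=3), (row=7, col=2), (row=8, col=1), (row=9, col=0)
  Distance 5: (row=5, col=3), (row=6, col=2), (row=7, col=1), (row=8, col=0)
  Distance 6: (row=4, col=3), (row=5, col=2), (row=6, col=1), (row=7, col=0)
  Distance 7: (row=3, col=3), (row=4, col=2), (row=5, col=1), (row=6, col=0)
  Distance 8: (row=2, col=3), (row=3, col=2), (row=4, col=1), (row=5, col=0)
  Distance 9: (row=1, col=3), (row=2, col=2), (row=3, col=1)
  Distance 10: (row=0, col=3), (row=1, col=2), (row=2, col=1), (row=3, col=0)
  Distance 11: (row=1, col=1), (row=2, col=0)
  Distance 12: (row=0, col=1), (row=1, col=0)  <- goal reached here
One shortest path (12 moves): (row=10, col=3) -> (row=10, col=2) -> (row=10, col=1) -> (row=9, col=1) -> (row=8, col=1) -> (row=7, col=1) -> (row=6, col=1) -> (row=5, col=1) -> (row=4, col=1) -> (row=3, col=1) -> (row=2, col=1) -> (row=1, col=1) -> (row=0, col=1)

Answer: Shortest path length: 12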